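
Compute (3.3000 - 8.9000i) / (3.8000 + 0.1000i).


Conjugate of z2 = 3.8000 - 0.1000i
Numerator: (3.3000 - 8.9000i)(3.8000 - 0.1000i) = 11.6500 - 34.1500i
Denominator: 3.8^2 + 0.1^2 = 14.45
Result = (11.6500 - 34.1500i)/14.45

0.8062 - 2.3633i


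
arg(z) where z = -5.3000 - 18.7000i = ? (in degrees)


Re = -5.3, Im = -18.7
arg = atan2(-18.7, -5.3) = -105.8239 degrees

arg(z) = -105.8239 degrees


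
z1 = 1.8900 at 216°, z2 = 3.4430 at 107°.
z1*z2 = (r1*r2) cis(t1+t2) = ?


r = 1.8900 * 3.4430 = 6.5073
theta = 216° + 107° = 323° = 323° (mod 360)

6.5073 cis(323°)


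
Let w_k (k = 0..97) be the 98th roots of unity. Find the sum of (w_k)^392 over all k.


The roots are w_k = w^k with w = e^(2*pi*i/98), and (w^k)^392 = (w^392)^k.
So S = 1 + u + u^2 + ... + u^(97) with u = w^392.
392 = 4*98 + 0, so 392 is a multiple of 98 and u = (w^98)^4 = 1.
Every one of the 98 terms equals 1: S = 98

S = 98


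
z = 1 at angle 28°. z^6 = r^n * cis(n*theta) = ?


r^6 = 1^6 = 1
n*theta = 6*28° = 168° = 168° (mod 360)
a = 1*cos(168°) = -0.9781
b = 1*sin(168°) = 0.2079

1 cis(168°) = -0.9781 + 0.2079i


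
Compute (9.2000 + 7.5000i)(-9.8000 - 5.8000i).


Real = 9.2*(-9.8) - 7.5*(-5.8) = -90.16 - (-43.5) = -46.66
Imag = 9.2*(-5.8) - (9.8)*7.5 = -53.36 - (73.5) = -126.86

-46.6600 - 126.8600i


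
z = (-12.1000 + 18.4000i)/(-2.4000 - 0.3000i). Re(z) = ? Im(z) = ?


Multiply by conjugate: (-12.1000 + 18.4000i)(-2.4000 + 0.3000i) / ((-2.4)^2 + (-0.3)^2)
Numerator real = -12.1*(-2.4) + 18.4*(-0.3) = 23.52
Numerator imag = 18.4*(-2.4) - (-12.1)*(-0.3) = -47.79
Denominator = 5.85
Re(z) = 23.52/5.85 = 4.0205
Im(z) = -47.79/5.85 = -8.1692

Re(z) = 4.0205, Im(z) = -8.1692


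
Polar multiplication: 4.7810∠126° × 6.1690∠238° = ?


r = 4.7810 * 6.1690 = 29.4940
theta = 126° + 238° = 364° = 4° (mod 360)

29.4940 cis(4°)


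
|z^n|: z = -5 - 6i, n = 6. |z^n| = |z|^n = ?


|z| = sqrt(25+36) = sqrt(61) = 7.8102
|z^6| = |z|^6 = (sqrt(61))^6 = 61^3 = 226981

|z^6| = 226981


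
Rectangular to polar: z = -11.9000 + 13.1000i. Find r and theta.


r = sqrt(141.61+171.61) = sqrt(313.22) = 17.6980
theta = atan2(13.1, -11.9) = 132.2519 degrees

r = 17.6980, theta = 132.2519 degrees


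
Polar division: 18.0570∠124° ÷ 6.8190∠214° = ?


r = 18.0570 / 6.8190 = 2.6480
theta = 124° - 214° = -90° = 270° (mod 360)

2.6480 cis(270°)


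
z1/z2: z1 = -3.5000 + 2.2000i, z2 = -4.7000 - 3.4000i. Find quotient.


Conjugate of z2 = -4.7000 + 3.4000i
Numerator: (-3.5000 + 2.2000i)(-4.7000 + 3.4000i) = 8.9700 - 22.2400i
Denominator: (-4.7)^2 + (-3.4)^2 = 33.65
Result = (8.9700 - 22.2400i)/33.65

0.2666 - 0.6609i


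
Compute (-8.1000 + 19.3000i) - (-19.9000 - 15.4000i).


Real: -8.1 + 19.9 = 11.8
Imag: 19.3 + 15.4 = 34.7

11.8000 + 34.7000i


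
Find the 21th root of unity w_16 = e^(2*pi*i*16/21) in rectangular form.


Angle = 360*16/21 = 274.2857°
a = cos(274.2857°) = 0.0747
b = sin(274.2857°) = -0.9972

0.0747 - 0.9972i


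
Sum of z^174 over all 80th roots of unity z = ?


The roots are w_k = w^k with w = e^(2*pi*i/80), and (w^k)^174 = (w^174)^k.
So S = 1 + u + u^2 + ... + u^(79) with u = w^174.
174 = 2*80 + 14, so 174 is not a multiple of 80: u = (w^80)^2 * w^14 = w^14 ≠ 1 (w is a primitive 80th root), while u^80 = (w^80)^174 = 1.
Geometric series: S = (1 - u^80)/(1 - u) = (1 - 1)/(1 - u) = 0

S = 0


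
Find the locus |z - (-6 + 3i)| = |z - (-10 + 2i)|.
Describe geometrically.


Equal distances means the locus is the perpendicular bisector of z1 and z2.
Midpoint = ((-6+(-10))/2, (3+2)/2) = (-8.0000, 2.5000)

Perpendicular bisector through (-8.0000, 2.5000)


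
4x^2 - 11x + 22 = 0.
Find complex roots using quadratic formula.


disc = (-11)^2 - 4*4*22 = 121 - 352 = -231
sqrt(|disc|) = sqrt(231) = 15.1987
Real part = 11/(2*4) = 1.3750
Imag part = 15.1987/(2*4) = 1.8998

1.3750 ± 1.8998i


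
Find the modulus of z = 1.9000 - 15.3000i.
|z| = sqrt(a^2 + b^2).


|z| = sqrt(1.9^2 + (-15.3)^2) = sqrt(3.61 + 234.09) = sqrt(237.7) = 15.4175

|z| = 15.4175


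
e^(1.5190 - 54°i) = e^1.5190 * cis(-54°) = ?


e^1.5190 = 4.5677
cos(-54°) = 0.58779
sin(-54°) = -0.809
Real = 4.5677*0.58779 = 2.6848
Imag = 4.5677*(-0.809) = -3.6953

2.6848 - 3.6953i


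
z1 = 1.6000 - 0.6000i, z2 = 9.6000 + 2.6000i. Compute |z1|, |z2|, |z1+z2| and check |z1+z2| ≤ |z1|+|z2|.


|z1| = sqrt(1.6^2 + (-0.6)^2) = sqrt(2.92) = 1.7088
|z2| = sqrt(9.6^2 + 2.6^2) = sqrt(98.92) = 9.9459
z1+z2 = 11.2000 + 2.0000i
|z1+z2| = sqrt(129.44) = 11.3772
|z1|+|z2| = 1.7088 + 9.9459 = 11.6547

|z1+z2| = 11.3772 ≤ |z1|+|z2| = 11.6547 (verified)


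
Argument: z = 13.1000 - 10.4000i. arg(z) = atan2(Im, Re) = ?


Re = 13.1, Im = -10.4
arg = atan2(-10.4, 13.1) = -38.4458 degrees

arg(z) = -38.4458 degrees


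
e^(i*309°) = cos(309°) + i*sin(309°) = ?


cos(309°) = 0.6293
sin(309°) = -0.7771

e^(i*309°) = 0.6293 - 0.7771i


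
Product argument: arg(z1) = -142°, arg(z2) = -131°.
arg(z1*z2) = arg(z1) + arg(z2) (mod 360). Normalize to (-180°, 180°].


arg(z1*z2) = -142° - 131° = -273°
Normalized to (-180°, 180°]: 87°

87°


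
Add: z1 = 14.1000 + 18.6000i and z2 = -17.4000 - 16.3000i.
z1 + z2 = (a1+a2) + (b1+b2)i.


Real: 14.1 - 17.4 = -3.3
Imag: 18.6 - 16.3 = 2.3

-3.3000 + 2.3000i


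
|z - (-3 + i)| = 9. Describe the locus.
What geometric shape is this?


|z - z0| = r is a circle with center z0 and radius r.
Center = (-3, 1), radius = 9

Circle with center (-3, 1) and radius 9


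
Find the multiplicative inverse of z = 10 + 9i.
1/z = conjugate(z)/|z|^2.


|z|^2 = 100+81 = 181
1/z = (10 - 9i)/181

1/z = 0.0552 - 0.0497i


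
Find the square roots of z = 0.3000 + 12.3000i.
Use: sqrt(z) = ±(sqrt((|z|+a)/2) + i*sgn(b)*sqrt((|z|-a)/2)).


|z| = sqrt(0.09+151.29) = 12.3037
sqrt((|z|+a)/2) = sqrt((12.3037+0.3)/2) = sqrt(6.3018) = 2.5103
sqrt((|z|-a)/2) = sqrt((12.3037-0.3)/2) = sqrt(6.0018) = 2.4499

±(2.5103 + 2.4499i) i.e. 2.5103 + 2.4499i and -2.5103 - 2.4499i


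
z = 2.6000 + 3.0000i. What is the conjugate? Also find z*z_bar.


z_bar = 2.6000 - 3.0000i
z*z_bar = 2.6^2 + 3^2 = 6.76 + 9 = 15.76

z_bar = 2.6000 - 3.0000i, z*z_bar = 15.76


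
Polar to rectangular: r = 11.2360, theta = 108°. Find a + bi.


a = 11.2360*cos(108°) = 11.2360*(-0.30902) = -3.4721
b = 11.2360*sin(108°) = 11.2360*0.95106 = 10.6861

-3.4721 + 10.6861i


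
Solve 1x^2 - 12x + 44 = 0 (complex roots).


disc = (-12)^2 - 4*1*44 = 144 - 176 = -32
sqrt(|disc|) = sqrt(32) = 5.6569
Real part = 12/(2*1) = 6.0000
Imag part = 5.6569/(2*1) = 2.8284

6.0000 ± 2.8284i


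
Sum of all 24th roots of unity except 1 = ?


With w = e^(2*pi*i/24), all 24 of the 24th roots of unity w^0 = 1, w, ..., w^(23) sum to 0: 1 + w + ... + w^(23) = (1 - w^24)/(1 - w) = 0 since w^24 = 1, w ≠ 1.
Removing the root 1: w + w^2 + ... + w^(23) = 0 - 1 = -1

Sum = -1


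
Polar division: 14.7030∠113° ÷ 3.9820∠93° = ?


r = 14.7030 / 3.9820 = 3.6924
theta = 113° - 93° = 20° = 20° (mod 360)

3.6924 cis(20°)


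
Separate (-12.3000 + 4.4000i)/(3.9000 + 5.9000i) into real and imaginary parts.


Multiply by conjugate: (-12.3000 + 4.4000i)(3.9000 - 5.9000i) / (3.9^2 + 5.9^2)
Numerator real = -12.3*3.9 + 4.4*5.9 = -22.01
Numerator imag = 4.4*3.9 - (-12.3)*5.9 = 89.73
Denominator = 50.02
Re(z) = -22.01/50.02 = -0.4400
Im(z) = 89.73/50.02 = 1.7939

Re(z) = -0.4400, Im(z) = 1.7939


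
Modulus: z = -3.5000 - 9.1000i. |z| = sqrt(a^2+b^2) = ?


|z| = sqrt((-3.5)^2 + (-9.1)^2) = sqrt(12.25 + 82.81) = sqrt(95.06) = 9.7499

|z| = 9.7499


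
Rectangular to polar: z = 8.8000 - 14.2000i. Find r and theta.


r = sqrt(77.44+201.64) = sqrt(279.08) = 16.7057
theta = atan2(-14.2, 8.8) = -58.2127 degrees

r = 16.7057, theta = -58.2127 degrees


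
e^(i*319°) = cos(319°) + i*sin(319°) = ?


cos(319°) = 0.7547
sin(319°) = -0.6561

e^(i*319°) = 0.7547 - 0.6561i


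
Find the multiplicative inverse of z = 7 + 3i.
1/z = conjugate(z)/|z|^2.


|z|^2 = 49+9 = 58
1/z = (7 - 3i)/58

1/z = 0.1207 - 0.0517i


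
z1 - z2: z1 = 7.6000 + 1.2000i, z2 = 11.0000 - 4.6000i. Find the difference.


Real: 7.6 - 11 = -3.4
Imag: 1.2 + 4.6 = 5.8

-3.4000 + 5.8000i


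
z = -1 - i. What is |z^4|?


|z| = sqrt(1+1) = sqrt(2) = 1.4142
|z^4| = |z|^4 = (sqrt(2))^4 = 2^2 = 4

|z^4| = 4


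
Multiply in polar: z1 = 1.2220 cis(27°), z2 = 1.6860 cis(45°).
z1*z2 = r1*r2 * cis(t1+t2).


r = 1.2220 * 1.6860 = 2.0603
theta = 27° + 45° = 72° = 72° (mod 360)

2.0603 cis(72°)


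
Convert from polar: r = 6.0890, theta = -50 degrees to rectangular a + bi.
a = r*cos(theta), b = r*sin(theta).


a = 6.0890*cos(-50°) = 6.0890*0.64279 = 3.9139
b = 6.0890*sin(-50°) = 6.0890*(-0.76604) = -4.6644

3.9139 - 4.6644i


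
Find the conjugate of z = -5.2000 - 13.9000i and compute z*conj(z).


z_bar = -5.2000 + 13.9000i
z*z_bar = (-5.2)^2 + (-13.9)^2 = 27.04 + 193.21 = 220.25

z_bar = -5.2000 + 13.9000i, z*z_bar = 220.25


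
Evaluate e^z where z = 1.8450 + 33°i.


e^1.8450 = 6.3281
cos(33°) = 0.83867
sin(33°) = 0.54464
Real = 6.3281*0.83867 = 5.3072
Imag = 6.3281*0.54464 = 3.4465

5.3072 + 3.4465i


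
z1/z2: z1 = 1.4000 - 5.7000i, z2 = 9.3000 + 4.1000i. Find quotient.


Conjugate of z2 = 9.3000 - 4.1000i
Numerator: (1.4000 - 5.7000i)(9.3000 - 4.1000i) = -10.3500 - 58.7500i
Denominator: 9.3^2 + 4.1^2 = 103.3
Result = (-10.3500 - 58.7500i)/103.3

-0.1002 - 0.5687i


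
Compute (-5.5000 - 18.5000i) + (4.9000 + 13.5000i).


Real: -5.5 + 4.9 = -0.6
Imag: -18.5 + 13.5 = -5

-0.6000 - 5.0000i


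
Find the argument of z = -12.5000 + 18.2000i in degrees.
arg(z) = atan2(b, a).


Re = -12.5, Im = 18.2
arg = atan2(18.2, -12.5) = 124.4818 degrees

arg(z) = 124.4818 degrees


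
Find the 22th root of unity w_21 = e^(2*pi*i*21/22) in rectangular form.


Angle = 360*21/22 = 343.6364°
a = cos(343.6364°) = 0.9595
b = sin(343.6364°) = -0.2817

0.9595 - 0.2817i


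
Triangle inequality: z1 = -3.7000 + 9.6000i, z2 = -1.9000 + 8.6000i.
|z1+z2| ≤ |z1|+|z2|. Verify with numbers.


|z1| = sqrt((-3.7)^2 + 9.6^2) = sqrt(105.85) = 10.2883
|z2| = sqrt((-1.9)^2 + 8.6^2) = sqrt(77.57) = 8.8074
z1+z2 = -5.6000 + 18.2000i
|z1+z2| = sqrt(362.6) = 19.0421
|z1|+|z2| = 10.2883 + 8.8074 = 19.0957

|z1+z2| = 19.0421 ≤ |z1|+|z2| = 19.0957 (verified)


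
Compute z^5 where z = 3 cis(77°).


r^5 = 3^5 = 243
n*theta = 5*77° = 385° = 25° (mod 360)
a = 243*cos(25°) = 220.2328
b = 243*sin(25°) = 102.6962

243 cis(25°) = 220.2328 + 102.6962i


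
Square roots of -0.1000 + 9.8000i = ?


|z| = sqrt(0.01+96.04) = 9.8005
sqrt((|z|+a)/2) = sqrt((9.8005+(-0.1))/2) = sqrt(4.8503) = 2.2023
sqrt((|z|-a)/2) = sqrt((9.8005-(-0.1))/2) = sqrt(4.9503) = 2.2249

±(2.2023 + 2.2249i) i.e. 2.2023 + 2.2249i and -2.2023 - 2.2249i


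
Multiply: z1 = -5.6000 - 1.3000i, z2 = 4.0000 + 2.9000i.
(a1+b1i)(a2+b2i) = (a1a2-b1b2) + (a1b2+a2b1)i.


Real = -5.6*4 - (-1.3)*2.9 = -22.4 - (-3.77) = -18.63
Imag = -5.6*2.9 + 4*(-1.3) = -16.24 - (5.2) = -21.44

-18.6300 - 21.4400i


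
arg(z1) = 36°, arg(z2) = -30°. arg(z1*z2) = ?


arg(z1*z2) = 36° - 30° = 6°
Normalized to (-180°, 180°]: 6°

6°


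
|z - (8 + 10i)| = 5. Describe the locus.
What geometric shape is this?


|z - z0| = r is a circle with center z0 and radius r.
Center = (8, 10), radius = 5

Circle with center (8, 10) and radius 5


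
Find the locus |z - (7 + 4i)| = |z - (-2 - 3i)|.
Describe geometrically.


Equal distances means the locus is the perpendicular bisector of z1 and z2.
Midpoint = ((7+(-2))/2, (4+(-3))/2) = (2.5000, 0.5000)

Perpendicular bisector through (2.5000, 0.5000)


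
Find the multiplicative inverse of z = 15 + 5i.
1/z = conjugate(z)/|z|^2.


|z|^2 = 225+25 = 250
1/z = (15 - 5i)/250

1/z = 0.0600 - 0.0200i


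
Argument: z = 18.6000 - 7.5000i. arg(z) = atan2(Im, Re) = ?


Re = 18.6, Im = -7.5
arg = atan2(-7.5, 18.6) = -21.9606 degrees

arg(z) = -21.9606 degrees


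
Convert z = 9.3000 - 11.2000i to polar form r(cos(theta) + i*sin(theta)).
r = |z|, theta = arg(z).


r = sqrt(86.49+125.44) = sqrt(211.93) = 14.5578
theta = atan2(-11.2, 9.3) = -50.2952 degrees

r = 14.5578, theta = -50.2952 degrees


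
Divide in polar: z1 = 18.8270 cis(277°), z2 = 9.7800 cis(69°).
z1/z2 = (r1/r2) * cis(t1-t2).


r = 18.8270 / 9.7800 = 1.9251
theta = 277° - 69° = 208° = 208° (mod 360)

1.9251 cis(208°)


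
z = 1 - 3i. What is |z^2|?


|z| = sqrt(1+9) = sqrt(10) = 3.1623
|z^2| = |z|^2 = (sqrt(10))^2 = 10

|z^2| = 10


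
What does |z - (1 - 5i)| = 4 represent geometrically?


|z - z0| = r is a circle with center z0 and radius r.
Center = (1, -5), radius = 4

Circle with center (1, -5) and radius 4


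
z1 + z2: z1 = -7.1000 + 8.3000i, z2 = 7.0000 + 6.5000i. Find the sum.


Real: -7.1 + 7 = -0.1
Imag: 8.3 + 6.5 = 14.8

-0.1000 + 14.8000i


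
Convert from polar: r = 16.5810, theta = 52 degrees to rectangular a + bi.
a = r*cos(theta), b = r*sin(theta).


a = 16.5810*cos(52°) = 16.5810*0.61566 = 10.2083
b = 16.5810*sin(52°) = 16.5810*0.78801 = 13.0660

10.2083 + 13.0660i


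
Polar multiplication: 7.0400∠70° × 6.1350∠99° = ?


r = 7.0400 * 6.1350 = 43.1904
theta = 70° + 99° = 169° = 169° (mod 360)

43.1904 cis(169°)


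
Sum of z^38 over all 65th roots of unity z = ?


The roots are w_k = w^k with w = e^(2*pi*i/65), and (w^k)^38 = (w^38)^k.
So S = 1 + u + u^2 + ... + u^(64) with u = w^38.
38 = 0*65 + 38, so 38 is not a multiple of 65: u = w^38 ≠ 1 (w is a primitive 65th root), while u^65 = (w^65)^38 = 1.
Geometric series: S = (1 - u^65)/(1 - u) = (1 - 1)/(1 - u) = 0

S = 0


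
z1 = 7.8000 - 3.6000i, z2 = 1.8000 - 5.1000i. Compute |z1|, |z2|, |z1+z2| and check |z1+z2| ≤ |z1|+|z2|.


|z1| = sqrt(7.8^2 + (-3.6)^2) = sqrt(73.8) = 8.5907
|z2| = sqrt(1.8^2 + (-5.1)^2) = sqrt(29.25) = 5.4083
z1+z2 = 9.6000 - 8.7000i
|z1+z2| = sqrt(167.85) = 12.9557
|z1|+|z2| = 8.5907 + 5.4083 = 13.9990

|z1+z2| = 12.9557 ≤ |z1|+|z2| = 13.9990 (verified)


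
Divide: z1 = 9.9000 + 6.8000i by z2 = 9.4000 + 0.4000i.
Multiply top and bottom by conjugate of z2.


Conjugate of z2 = 9.4000 - 0.4000i
Numerator: (9.9000 + 6.8000i)(9.4000 - 0.4000i) = 95.7800 + 59.9600i
Denominator: 9.4^2 + 0.4^2 = 88.52
Result = (95.7800 + 59.9600i)/88.52

1.0820 + 0.6774i


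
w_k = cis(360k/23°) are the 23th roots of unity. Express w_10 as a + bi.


Angle = 360*10/23 = 156.5217°
a = cos(156.5217°) = -0.9172
b = sin(156.5217°) = 0.3984

-0.9172 + 0.3984i


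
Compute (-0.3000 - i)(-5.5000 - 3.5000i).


Real = -0.3*(-5.5) - (-1)*(-3.5) = 1.65 - 3.5 = -1.85
Imag = -0.3*(-3.5) - (5.5)*(-1) = 1.05 + 5.5 = 6.55

-1.8500 + 6.5500i


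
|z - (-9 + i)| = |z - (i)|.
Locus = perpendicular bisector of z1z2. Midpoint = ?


Equal distances means the locus is the perpendicular bisector of z1 and z2.
Midpoint = ((-9+0)/2, (1+1)/2) = (-4.5000, 1.0000)

Perpendicular bisector through (-4.5000, 1.0000)


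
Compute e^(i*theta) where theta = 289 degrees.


cos(289°) = 0.3256
sin(289°) = -0.9455

e^(i*289°) = 0.3256 - 0.9455i


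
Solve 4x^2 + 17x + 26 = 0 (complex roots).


disc = 17^2 - 4*4*26 = 289 - 416 = -127
sqrt(|disc|) = sqrt(127) = 11.2694
Real part = -17/(2*4) = -2.1250
Imag part = 11.2694/(2*4) = 1.4087

-2.1250 ± 1.4087i


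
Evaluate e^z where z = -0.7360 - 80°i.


e^-0.7360 = 0.4790
cos(-80°) = 0.1736
sin(-80°) = -0.9848
Real = 0.4790*0.1736 = 0.0832
Imag = 0.4790*(-0.9848) = -0.4717

0.0832 - 0.4717i


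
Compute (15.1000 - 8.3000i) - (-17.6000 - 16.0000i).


Real: 15.1 + 17.6 = 32.7
Imag: -8.3 + 16 = 7.7

32.7000 + 7.7000i


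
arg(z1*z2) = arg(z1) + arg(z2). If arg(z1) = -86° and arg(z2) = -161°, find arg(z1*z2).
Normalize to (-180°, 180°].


arg(z1*z2) = -86° - 161° = -247°
Normalized to (-180°, 180°]: 113°

113°


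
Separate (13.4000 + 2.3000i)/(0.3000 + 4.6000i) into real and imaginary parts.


Multiply by conjugate: (13.4000 + 2.3000i)(0.3000 - 4.6000i) / (0.3^2 + 4.6^2)
Numerator real = 13.4*0.3 + 2.3*4.6 = 14.6
Numerator imag = 2.3*0.3 - 13.4*4.6 = -60.95
Denominator = 21.25
Re(z) = 14.6/21.25 = 0.6871
Im(z) = -60.95/21.25 = -2.8682

Re(z) = 0.6871, Im(z) = -2.8682


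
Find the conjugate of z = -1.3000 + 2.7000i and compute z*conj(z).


z_bar = -1.3000 - 2.7000i
z*z_bar = (-1.3)^2 + 2.7^2 = 1.69 + 7.29 = 8.98

z_bar = -1.3000 - 2.7000i, z*z_bar = 8.98


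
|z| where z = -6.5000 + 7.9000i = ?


|z| = sqrt((-6.5)^2 + 7.9^2) = sqrt(42.25 + 62.41) = sqrt(104.66) = 10.2303

|z| = 10.2303


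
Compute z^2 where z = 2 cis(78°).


r^2 = 2^2 = 4
n*theta = 2*78° = 156° = 156° (mod 360)
a = 4*cos(156°) = -3.6542
b = 4*sin(156°) = 1.6269

4 cis(156°) = -3.6542 + 1.6269i


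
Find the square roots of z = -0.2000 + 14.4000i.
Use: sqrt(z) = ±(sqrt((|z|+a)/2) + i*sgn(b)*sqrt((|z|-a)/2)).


|z| = sqrt(0.04+207.36) = 14.4014
sqrt((|z|+a)/2) = sqrt((14.4014+(-0.2))/2) = sqrt(7.1007) = 2.6647
sqrt((|z|-a)/2) = sqrt((14.4014-(-0.2))/2) = sqrt(7.3007) = 2.7020

±(2.6647 + 2.7020i) i.e. 2.6647 + 2.7020i and -2.6647 - 2.7020i


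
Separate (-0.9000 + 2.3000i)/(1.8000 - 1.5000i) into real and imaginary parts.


Multiply by conjugate: (-0.9000 + 2.3000i)(1.8000 + 1.5000i) / (1.8^2 + (-1.5)^2)
Numerator real = -0.9*1.8 + 2.3*(-1.5) = -5.07
Numerator imag = 2.3*1.8 - (-0.9)*(-1.5) = 2.79
Denominator = 5.49
Re(z) = -5.07/5.49 = -0.9235
Im(z) = 2.79/5.49 = 0.5082

Re(z) = -0.9235, Im(z) = 0.5082


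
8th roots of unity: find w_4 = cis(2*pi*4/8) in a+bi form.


Angle = 360*4/8 = 180°
a = cos(180°) = -1.0000
b = sin(180°) = 0

-1.0000 + 0i


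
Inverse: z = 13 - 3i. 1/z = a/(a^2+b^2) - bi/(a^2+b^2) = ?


|z|^2 = 169+9 = 178
1/z = (13 + 3i)/178

1/z = 0.0730 + 0.0169i


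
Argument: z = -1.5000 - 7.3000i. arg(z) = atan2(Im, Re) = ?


Re = -1.5, Im = -7.3
arg = atan2(-7.3, -1.5) = -101.6115 degrees

arg(z) = -101.6115 degrees


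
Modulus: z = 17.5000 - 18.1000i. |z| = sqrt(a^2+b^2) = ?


|z| = sqrt(17.5^2 + (-18.1)^2) = sqrt(306.25 + 327.61) = sqrt(633.86) = 25.1766

|z| = 25.1766


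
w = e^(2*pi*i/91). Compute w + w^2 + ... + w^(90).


With w = e^(2*pi*i/91), all 91 of the 91th roots of unity w^0 = 1, w, ..., w^(90) sum to 0: 1 + w + ... + w^(90) = (1 - w^91)/(1 - w) = 0 since w^91 = 1, w ≠ 1.
Removing the root 1: w + w^2 + ... + w^(90) = 0 - 1 = -1

Sum = -1


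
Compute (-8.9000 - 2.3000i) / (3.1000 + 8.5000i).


Conjugate of z2 = 3.1000 - 8.5000i
Numerator: (-8.9000 - 2.3000i)(3.1000 - 8.5000i) = -47.1400 + 68.5200i
Denominator: 3.1^2 + 8.5^2 = 81.86
Result = (-47.1400 + 68.5200i)/81.86

-0.5759 + 0.8370i


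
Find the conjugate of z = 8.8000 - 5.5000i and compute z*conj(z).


z_bar = 8.8000 + 5.5000i
z*z_bar = 8.8^2 + (-5.5)^2 = 77.44 + 30.25 = 107.69

z_bar = 8.8000 + 5.5000i, z*z_bar = 107.69


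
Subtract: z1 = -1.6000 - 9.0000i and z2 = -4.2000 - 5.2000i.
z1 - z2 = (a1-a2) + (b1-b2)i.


Real: -1.6 + 4.2 = 2.6
Imag: -9 + 5.2 = -3.8

2.6000 - 3.8000i


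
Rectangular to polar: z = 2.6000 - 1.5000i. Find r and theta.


r = sqrt(6.76+2.25) = sqrt(9.01) = 3.0017
theta = atan2(-1.5, 2.6) = -29.9816 degrees

r = 3.0017, theta = -29.9816 degrees


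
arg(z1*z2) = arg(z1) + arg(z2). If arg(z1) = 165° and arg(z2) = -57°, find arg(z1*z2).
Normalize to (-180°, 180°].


arg(z1*z2) = 165° - 57° = 108°
Normalized to (-180°, 180°]: 108°

108°


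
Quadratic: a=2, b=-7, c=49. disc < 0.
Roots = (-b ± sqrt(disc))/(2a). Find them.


disc = (-7)^2 - 4*2*49 = 49 - 392 = -343
sqrt(|disc|) = sqrt(343) = 18.5203
Real part = 7/(2*2) = 1.7500
Imag part = 18.5203/(2*2) = 4.6301

1.7500 ± 4.6301i


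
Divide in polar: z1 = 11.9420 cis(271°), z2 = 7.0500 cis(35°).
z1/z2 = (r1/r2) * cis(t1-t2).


r = 11.9420 / 7.0500 = 1.6939
theta = 271° - 35° = 236° = 236° (mod 360)

1.6939 cis(236°)


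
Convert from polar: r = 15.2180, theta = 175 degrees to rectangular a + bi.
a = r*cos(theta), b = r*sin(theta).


a = 15.2180*cos(175°) = 15.2180*(-0.996195) = -15.1601
b = 15.2180*sin(175°) = 15.2180*0.087156 = 1.3263

-15.1601 + 1.3263i


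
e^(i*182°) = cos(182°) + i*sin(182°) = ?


cos(182°) = -0.9994
sin(182°) = -0.0349

e^(i*182°) = -0.9994 - 0.0349i


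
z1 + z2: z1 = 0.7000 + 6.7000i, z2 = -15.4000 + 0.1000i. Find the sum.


Real: 0.7 - 15.4 = -14.7
Imag: 6.7 + 0.1 = 6.8

-14.7000 + 6.8000i


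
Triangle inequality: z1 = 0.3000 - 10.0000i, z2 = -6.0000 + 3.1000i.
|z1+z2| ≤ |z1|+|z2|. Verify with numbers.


|z1| = sqrt(0.3^2 + (-10)^2) = sqrt(100.09) = 10.0045
|z2| = sqrt((-6)^2 + 3.1^2) = sqrt(45.61) = 6.7535
z1+z2 = -5.7000 - 6.9000i
|z1+z2| = sqrt(80.1) = 8.9499
|z1|+|z2| = 10.0045 + 6.7535 = 16.7580

|z1+z2| = 8.9499 ≤ |z1|+|z2| = 16.7580 (verified)


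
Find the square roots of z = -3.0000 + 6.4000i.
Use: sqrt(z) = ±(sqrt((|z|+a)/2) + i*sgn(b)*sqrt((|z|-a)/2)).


|z| = sqrt(9+40.96) = 7.0682
sqrt((|z|+a)/2) = sqrt((7.0682+(-3))/2) = sqrt(2.0341) = 1.4262
sqrt((|z|-a)/2) = sqrt((7.0682-(-3))/2) = sqrt(5.0341) = 2.2437

±(1.4262 + 2.2437i) i.e. 1.4262 + 2.2437i and -1.4262 - 2.2437i


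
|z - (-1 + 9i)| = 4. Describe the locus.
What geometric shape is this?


|z - z0| = r is a circle with center z0 and radius r.
Center = (-1, 9), radius = 4

Circle with center (-1, 9) and radius 4


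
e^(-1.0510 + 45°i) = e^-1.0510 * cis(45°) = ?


e^-1.0510 = 0.3496
cos(45°) = 0.7071
sin(45°) = 0.7071
Real = 0.3496*0.7071 = 0.2472
Imag = 0.3496*0.7071 = 0.2472

0.2472 + 0.2472i


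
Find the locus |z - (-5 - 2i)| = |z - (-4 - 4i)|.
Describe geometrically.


Equal distances means the locus is the perpendicular bisector of z1 and z2.
Midpoint = ((-5+(-4))/2, (-2+(-4))/2) = (-4.5000, -3.0000)

Perpendicular bisector through (-4.5000, -3.0000)


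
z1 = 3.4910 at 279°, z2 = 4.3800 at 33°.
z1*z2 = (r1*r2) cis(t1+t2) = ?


r = 3.4910 * 4.3800 = 15.2906
theta = 279° + 33° = 312° = 312° (mod 360)

15.2906 cis(312°)


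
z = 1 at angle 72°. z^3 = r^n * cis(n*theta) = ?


r^3 = 1^3 = 1
n*theta = 3*72° = 216° = 216° (mod 360)
a = 1*cos(216°) = -0.8090
b = 1*sin(216°) = -0.5878

1 cis(216°) = -0.8090 - 0.5878i


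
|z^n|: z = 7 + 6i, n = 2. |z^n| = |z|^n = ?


|z| = sqrt(49+36) = sqrt(85) = 9.2195
|z^2| = |z|^2 = (sqrt(85))^2 = 85

|z^2| = 85


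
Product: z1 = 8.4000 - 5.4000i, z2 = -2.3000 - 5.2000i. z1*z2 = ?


Real = 8.4*(-2.3) - (-5.4)*(-5.2) = -19.32 - 28.08 = -47.4
Imag = 8.4*(-5.2) - (2.3)*(-5.4) = -43.68 + 12.42 = -31.26

-47.4000 - 31.2600i


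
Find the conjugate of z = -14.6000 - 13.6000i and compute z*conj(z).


z_bar = -14.6000 + 13.6000i
z*z_bar = (-14.6)^2 + (-13.6)^2 = 213.16 + 184.96 = 398.12

z_bar = -14.6000 + 13.6000i, z*z_bar = 398.12


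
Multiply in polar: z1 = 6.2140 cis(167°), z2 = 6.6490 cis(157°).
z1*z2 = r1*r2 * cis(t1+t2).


r = 6.2140 * 6.6490 = 41.3169
theta = 167° + 157° = 324° = 324° (mod 360)

41.3169 cis(324°)


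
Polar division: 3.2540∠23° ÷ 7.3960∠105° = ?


r = 3.2540 / 7.3960 = 0.4400
theta = 23° - 105° = -82° = 278° (mod 360)

0.4400 cis(278°)


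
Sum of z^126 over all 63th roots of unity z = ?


The roots are w_k = w^k with w = e^(2*pi*i/63), and (w^k)^126 = (w^126)^k.
So S = 1 + u + u^2 + ... + u^(62) with u = w^126.
126 = 2*63 + 0, so 126 is a multiple of 63 and u = (w^63)^2 = 1.
Every one of the 63 terms equals 1: S = 63

S = 63


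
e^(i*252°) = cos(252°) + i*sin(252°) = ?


cos(252°) = -0.3090
sin(252°) = -0.9511

e^(i*252°) = -0.3090 - 0.9511i


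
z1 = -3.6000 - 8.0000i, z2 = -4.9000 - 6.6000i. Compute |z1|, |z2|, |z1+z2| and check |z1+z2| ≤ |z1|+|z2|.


|z1| = sqrt((-3.6)^2 + (-8)^2) = sqrt(76.96) = 8.7727
|z2| = sqrt((-4.9)^2 + (-6.6)^2) = sqrt(67.57) = 8.2201
z1+z2 = -8.5000 - 14.6000i
|z1+z2| = sqrt(285.41) = 16.8941
|z1|+|z2| = 8.7727 + 8.2201 = 16.9928

|z1+z2| = 16.8941 ≤ |z1|+|z2| = 16.9928 (verified)


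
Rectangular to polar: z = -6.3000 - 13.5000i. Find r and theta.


r = sqrt(39.69+182.25) = sqrt(221.94) = 14.8977
theta = atan2(-13.5, -6.3) = -115.0169 degrees

r = 14.8977, theta = -115.0169 degrees


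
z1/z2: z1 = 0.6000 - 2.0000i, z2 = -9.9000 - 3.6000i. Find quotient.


Conjugate of z2 = -9.9000 + 3.6000i
Numerator: (0.6000 - 2.0000i)(-9.9000 + 3.6000i) = 1.2600 + 21.9600i
Denominator: (-9.9)^2 + (-3.6)^2 = 110.97
Result = (1.2600 + 21.9600i)/110.97

0.0114 + 0.1979i


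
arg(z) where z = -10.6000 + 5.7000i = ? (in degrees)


Re = -10.6, Im = 5.7
arg = atan2(5.7, -10.6) = 151.7315 degrees

arg(z) = 151.7315 degrees


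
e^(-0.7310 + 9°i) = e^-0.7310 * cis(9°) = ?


e^-0.7310 = 0.4814
cos(9°) = 0.9877
sin(9°) = 0.1564
Real = 0.4814*0.9877 = 0.4755
Imag = 0.4814*0.1564 = 0.0753

0.4755 + 0.0753i


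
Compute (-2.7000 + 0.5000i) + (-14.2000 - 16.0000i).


Real: -2.7 - 14.2 = -16.9
Imag: 0.5 - 16 = -15.5

-16.9000 - 15.5000i


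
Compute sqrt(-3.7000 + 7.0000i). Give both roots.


|z| = sqrt(13.69+49) = 7.9177
sqrt((|z|+a)/2) = sqrt((7.9177+(-3.7))/2) = sqrt(2.1089) = 1.4522
sqrt((|z|-a)/2) = sqrt((7.9177-(-3.7))/2) = sqrt(5.8089) = 2.4102

±(1.4522 + 2.4102i) i.e. 1.4522 + 2.4102i and -1.4522 - 2.4102i


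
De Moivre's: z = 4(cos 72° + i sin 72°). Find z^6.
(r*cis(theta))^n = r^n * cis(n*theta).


r^6 = 4^6 = 4096
n*theta = 6*72° = 432° = 72° (mod 360)
a = 4096*cos(72°) = 1265.7336
b = 4096*sin(72°) = 3895.5275

4096 cis(72°) = 1265.7336 + 3895.5275i


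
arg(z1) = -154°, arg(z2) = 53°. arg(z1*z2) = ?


arg(z1*z2) = -154° + 53° = -101°
Normalized to (-180°, 180°]: -101°

-101°


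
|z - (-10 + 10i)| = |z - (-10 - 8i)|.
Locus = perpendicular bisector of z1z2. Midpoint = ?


Equal distances means the locus is the perpendicular bisector of z1 and z2.
Midpoint = ((-10+(-10))/2, (10+(-8))/2) = (-10.0000, 1.0000)

Perpendicular bisector through (-10.0000, 1.0000)


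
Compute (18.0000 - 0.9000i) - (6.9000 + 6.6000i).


Real: 18 - 6.9 = 11.1
Imag: -0.9 - 6.6 = -7.5

11.1000 - 7.5000i


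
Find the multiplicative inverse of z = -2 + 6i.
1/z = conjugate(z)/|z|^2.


|z|^2 = 4+36 = 40
1/z = (-2 - 6i)/40

1/z = -0.0500 - 0.1500i


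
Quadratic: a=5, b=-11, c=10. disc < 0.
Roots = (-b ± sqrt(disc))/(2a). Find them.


disc = (-11)^2 - 4*5*10 = 121 - 200 = -79
sqrt(|disc|) = sqrt(79) = 8.8882
Real part = 11/(2*5) = 1.1000
Imag part = 8.8882/(2*5) = 0.8888

1.1000 ± 0.8888i


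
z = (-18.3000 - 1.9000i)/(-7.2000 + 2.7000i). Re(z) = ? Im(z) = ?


Multiply by conjugate: (-18.3000 - 1.9000i)(-7.2000 - 2.7000i) / ((-7.2)^2 + 2.7^2)
Numerator real = -18.3*(-7.2) - (1.9)*2.7 = 126.63
Numerator imag = -1.9*(-7.2) - (-18.3)*2.7 = 63.09
Denominator = 59.13
Re(z) = 126.63/59.13 = 2.1416
Im(z) = 63.09/59.13 = 1.0670

Re(z) = 2.1416, Im(z) = 1.0670


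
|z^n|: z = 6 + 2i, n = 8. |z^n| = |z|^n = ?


|z| = sqrt(36+4) = sqrt(40) = 6.3246
|z^8| = |z|^8 = (sqrt(40))^8 = 40^4 = 2560000

|z^8| = 2560000


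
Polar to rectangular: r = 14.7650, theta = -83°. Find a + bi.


a = 14.7650*cos(-83°) = 14.7650*0.12187 = 1.7994
b = 14.7650*sin(-83°) = 14.7650*(-0.992546) = -14.6549

1.7994 - 14.6549i


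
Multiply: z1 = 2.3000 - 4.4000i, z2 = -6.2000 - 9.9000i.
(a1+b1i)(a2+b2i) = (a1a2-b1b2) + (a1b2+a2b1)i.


Real = 2.3*(-6.2) - (-4.4)*(-9.9) = -14.26 - 43.56 = -57.82
Imag = 2.3*(-9.9) - (6.2)*(-4.4) = -22.77 + 27.28 = 4.51

-57.8200 + 4.5100i


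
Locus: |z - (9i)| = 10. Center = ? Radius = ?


|z - z0| = r is a circle with center z0 and radius r.
Center = (0, 9), radius = 10

Circle with center (0, 9) and radius 10


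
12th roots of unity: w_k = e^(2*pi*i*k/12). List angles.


The 12th roots of unity are cis(360k/12°) for k=0..11
Angle step = 360/12 = 30°
Primitive root: cis(30°)
Primitive root = 0.8660 + 0.5000i

12 roots at angles: 0°, 30°, 60°, 90°, 120°, 150°, 180°, 210°, 240°, 270°, 300°, 330°


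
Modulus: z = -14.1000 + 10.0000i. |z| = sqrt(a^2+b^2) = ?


|z| = sqrt((-14.1)^2 + 10^2) = sqrt(198.81 + 100) = sqrt(298.81) = 17.2861

|z| = 17.2861


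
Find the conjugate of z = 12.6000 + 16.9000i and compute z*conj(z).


z_bar = 12.6000 - 16.9000i
z*z_bar = 12.6^2 + 16.9^2 = 158.76 + 285.61 = 444.37

z_bar = 12.6000 - 16.9000i, z*z_bar = 444.37


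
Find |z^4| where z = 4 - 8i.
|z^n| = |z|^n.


|z| = sqrt(16+64) = sqrt(80) = 8.9443
|z^4| = |z|^4 = (sqrt(80))^4 = 80^2 = 6400

|z^4| = 6400


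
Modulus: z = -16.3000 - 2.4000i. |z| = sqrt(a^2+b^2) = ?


|z| = sqrt((-16.3)^2 + (-2.4)^2) = sqrt(265.69 + 5.76) = sqrt(271.45) = 16.4757

|z| = 16.4757


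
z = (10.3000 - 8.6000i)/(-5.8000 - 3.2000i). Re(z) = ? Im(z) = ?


Multiply by conjugate: (10.3000 - 8.6000i)(-5.8000 + 3.2000i) / ((-5.8)^2 + (-3.2)^2)
Numerator real = 10.3*(-5.8) - (8.6)*(-3.2) = -32.22
Numerator imag = -8.6*(-5.8) - 10.3*(-3.2) = 82.84
Denominator = 43.88
Re(z) = -32.22/43.88 = -0.7343
Im(z) = 82.84/43.88 = 1.8879

Re(z) = -0.7343, Im(z) = 1.8879


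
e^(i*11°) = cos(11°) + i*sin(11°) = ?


cos(11°) = 0.9816
sin(11°) = 0.1908

e^(i*11°) = 0.9816 + 0.1908i


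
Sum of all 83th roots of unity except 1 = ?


With w = e^(2*pi*i/83), all 83 of the 83th roots of unity w^0 = 1, w, ..., w^(82) sum to 0: 1 + w + ... + w^(82) = (1 - w^83)/(1 - w) = 0 since w^83 = 1, w ≠ 1.
Removing the root 1: w + w^2 + ... + w^(82) = 0 - 1 = -1

Sum = -1


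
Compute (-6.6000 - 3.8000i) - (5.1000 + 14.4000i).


Real: -6.6 - 5.1 = -11.7
Imag: -3.8 - 14.4 = -18.2

-11.7000 - 18.2000i


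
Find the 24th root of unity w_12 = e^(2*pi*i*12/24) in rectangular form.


Angle = 360*12/24 = 180°
a = cos(180°) = -1.0000
b = sin(180°) = 0

-1.0000 + 0i


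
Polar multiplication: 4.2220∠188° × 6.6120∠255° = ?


r = 4.2220 * 6.6120 = 27.9159
theta = 188° + 255° = 443° = 83° (mod 360)

27.9159 cis(83°)


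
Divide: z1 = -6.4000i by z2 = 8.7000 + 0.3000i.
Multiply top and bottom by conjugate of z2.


Conjugate of z2 = 8.7000 - 0.3000i
Numerator: (-6.4000i)(8.7000 - 0.3000i) = -1.9200 - 55.6800i
Denominator: 8.7^2 + 0.3^2 = 75.78
Result = (-1.9200 - 55.6800i)/75.78

-0.0253 - 0.7348i


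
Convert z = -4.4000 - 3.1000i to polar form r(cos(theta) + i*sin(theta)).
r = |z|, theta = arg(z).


r = sqrt(19.36+9.61) = sqrt(28.97) = 5.3824
theta = atan2(-3.1, -4.4) = -144.8336 degrees

r = 5.3824, theta = -144.8336 degrees


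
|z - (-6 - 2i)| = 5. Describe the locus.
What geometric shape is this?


|z - z0| = r is a circle with center z0 and radius r.
Center = (-6, -2), radius = 5

Circle with center (-6, -2) and radius 5


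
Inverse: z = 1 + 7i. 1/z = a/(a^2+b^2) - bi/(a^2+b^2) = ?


|z|^2 = 1+49 = 50
1/z = (1 - 7i)/50

1/z = 0.0200 - 0.1400i


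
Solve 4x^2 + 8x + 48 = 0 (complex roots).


disc = 8^2 - 4*4*48 = 64 - 768 = -704
sqrt(|disc|) = sqrt(704) = 26.5330
Real part = -8/(2*4) = -1.0000
Imag part = 26.5330/(2*4) = 3.3166

-1.0000 ± 3.3166i


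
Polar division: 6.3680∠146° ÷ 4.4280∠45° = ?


r = 6.3680 / 4.4280 = 1.4381
theta = 146° - 45° = 101° = 101° (mod 360)

1.4381 cis(101°)


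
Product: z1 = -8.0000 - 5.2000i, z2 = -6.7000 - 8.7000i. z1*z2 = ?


Real = -8*(-6.7) - (-5.2)*(-8.7) = 53.6 - 45.24 = 8.36
Imag = -8*(-8.7) - (6.7)*(-5.2) = 69.6 + 34.84 = 104.44

8.3600 + 104.4400i


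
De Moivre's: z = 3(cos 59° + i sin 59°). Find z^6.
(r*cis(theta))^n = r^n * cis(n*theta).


r^6 = 3^6 = 729
n*theta = 6*59° = 354° = 354° (mod 360)
a = 729*cos(354°) = 725.0065
b = 729*sin(354°) = -76.2012

729 cis(354°) = 725.0065 - 76.2012i


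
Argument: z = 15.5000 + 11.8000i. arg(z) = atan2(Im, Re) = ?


Re = 15.5, Im = 11.8
arg = atan2(11.8, 15.5) = 37.2817 degrees

arg(z) = 37.2817 degrees


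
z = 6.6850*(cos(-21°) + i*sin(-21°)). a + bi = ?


a = 6.6850*cos(-21°) = 6.6850*0.93358 = 6.2410
b = 6.6850*sin(-21°) = 6.6850*(-0.35837) = -2.3957

6.2410 - 2.3957i


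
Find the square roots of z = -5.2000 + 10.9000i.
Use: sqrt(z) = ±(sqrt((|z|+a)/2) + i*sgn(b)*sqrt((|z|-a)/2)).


|z| = sqrt(27.04+118.81) = 12.0768
sqrt((|z|+a)/2) = sqrt((12.0768+(-5.2))/2) = sqrt(3.4384) = 1.8543
sqrt((|z|-a)/2) = sqrt((12.0768-(-5.2))/2) = sqrt(8.6384) = 2.9391

±(1.8543 + 2.9391i) i.e. 1.8543 + 2.9391i and -1.8543 - 2.9391i


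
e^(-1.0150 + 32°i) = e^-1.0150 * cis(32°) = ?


e^-1.0150 = 0.3624
cos(32°) = 0.848
sin(32°) = 0.5299
Real = 0.3624*0.848 = 0.3073
Imag = 0.3624*0.5299 = 0.1920

0.3073 + 0.1920i


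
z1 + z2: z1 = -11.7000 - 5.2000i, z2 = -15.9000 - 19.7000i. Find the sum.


Real: -11.7 - 15.9 = -27.6
Imag: -5.2 - 19.7 = -24.9

-27.6000 - 24.9000i


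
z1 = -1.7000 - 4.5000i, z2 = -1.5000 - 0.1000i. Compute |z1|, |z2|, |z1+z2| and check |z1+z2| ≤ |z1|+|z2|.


|z1| = sqrt((-1.7)^2 + (-4.5)^2) = sqrt(23.14) = 4.8104
|z2| = sqrt((-1.5)^2 + (-0.1)^2) = sqrt(2.26) = 1.5033
z1+z2 = -3.2000 - 4.6000i
|z1+z2| = sqrt(31.4) = 5.6036
|z1|+|z2| = 4.8104 + 1.5033 = 6.3137

|z1+z2| = 5.6036 ≤ |z1|+|z2| = 6.3137 (verified)


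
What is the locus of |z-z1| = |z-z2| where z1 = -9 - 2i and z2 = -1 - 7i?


Equal distances means the locus is the perpendicular bisector of z1 and z2.
Midpoint = ((-9+(-1))/2, (-2+(-7))/2) = (-5.0000, -4.5000)

Perpendicular bisector through (-5.0000, -4.5000)


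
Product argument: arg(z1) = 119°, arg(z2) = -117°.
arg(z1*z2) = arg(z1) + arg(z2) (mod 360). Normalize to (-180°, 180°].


arg(z1*z2) = 119° - 117° = 2°
Normalized to (-180°, 180°]: 2°

2°


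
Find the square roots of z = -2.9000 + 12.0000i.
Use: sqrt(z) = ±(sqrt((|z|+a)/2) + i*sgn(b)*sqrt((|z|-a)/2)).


|z| = sqrt(8.41+144) = 12.3454
sqrt((|z|+a)/2) = sqrt((12.3454+(-2.9))/2) = sqrt(4.7227) = 2.1732
sqrt((|z|-a)/2) = sqrt((12.3454-(-2.9))/2) = sqrt(7.6227) = 2.7609

±(2.1732 + 2.7609i) i.e. 2.1732 + 2.7609i and -2.1732 - 2.7609i


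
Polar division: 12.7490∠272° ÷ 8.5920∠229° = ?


r = 12.7490 / 8.5920 = 1.4838
theta = 272° - 229° = 43° = 43° (mod 360)

1.4838 cis(43°)


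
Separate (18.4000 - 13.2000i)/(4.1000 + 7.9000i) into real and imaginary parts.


Multiply by conjugate: (18.4000 - 13.2000i)(4.1000 - 7.9000i) / (4.1^2 + 7.9^2)
Numerator real = 18.4*4.1 - (13.2)*7.9 = -28.84
Numerator imag = -13.2*4.1 - 18.4*7.9 = -199.48
Denominator = 79.22
Re(z) = -28.84/79.22 = -0.3640
Im(z) = -199.48/79.22 = -2.5181

Re(z) = -0.3640, Im(z) = -2.5181


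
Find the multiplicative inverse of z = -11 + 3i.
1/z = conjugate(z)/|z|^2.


|z|^2 = 121+9 = 130
1/z = (-11 - 3i)/130

1/z = -0.0846 - 0.0231i


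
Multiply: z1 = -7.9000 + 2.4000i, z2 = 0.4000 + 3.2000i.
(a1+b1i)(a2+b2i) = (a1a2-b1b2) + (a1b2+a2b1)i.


Real = -7.9*0.4 - 2.4*3.2 = -3.16 - 7.68 = -10.84
Imag = -7.9*3.2 + 0.4*2.4 = -25.28 + 0.96 = -24.32

-10.8400 - 24.3200i


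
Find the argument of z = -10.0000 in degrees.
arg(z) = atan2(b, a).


Re = -10, Im = 0
arg = atan2(0, -10) = 180.0000 degrees

arg(z) = 180.0000 degrees


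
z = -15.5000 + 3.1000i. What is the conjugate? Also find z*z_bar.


z_bar = -15.5000 - 3.1000i
z*z_bar = (-15.5)^2 + 3.1^2 = 240.25 + 9.61 = 249.86

z_bar = -15.5000 - 3.1000i, z*z_bar = 249.86


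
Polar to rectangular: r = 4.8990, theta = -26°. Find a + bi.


a = 4.8990*cos(-26°) = 4.8990*0.8988 = 4.4032
b = 4.8990*sin(-26°) = 4.8990*(-0.43837) = -2.1476

4.4032 - 2.1476i


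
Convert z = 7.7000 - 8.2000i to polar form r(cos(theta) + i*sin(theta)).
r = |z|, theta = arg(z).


r = sqrt(59.29+67.24) = sqrt(126.53) = 11.2486
theta = atan2(-8.2, 7.7) = -46.8012 degrees

r = 11.2486, theta = -46.8012 degrees


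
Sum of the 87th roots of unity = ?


The sum of all 87th roots of unity is 0.
Geometric series: (1 - w^87)/(1 - w) = (1-1)/(1-w) = 0 since w^87 = 1, w ≠ 1.
Alternatively: coefficient of z^86 in z^87 - 1 is 0.

0


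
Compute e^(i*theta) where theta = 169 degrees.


cos(169°) = -0.9816
sin(169°) = 0.1908

e^(i*169°) = -0.9816 + 0.1908i


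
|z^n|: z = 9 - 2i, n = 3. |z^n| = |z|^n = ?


|z| = sqrt(81+4) = sqrt(85) = 9.2195
|z^3| = |z|^3 = (sqrt(85))^3 = 85*sqrt(85)

|z^3| = 85*sqrt(85) ≈ 783.6613


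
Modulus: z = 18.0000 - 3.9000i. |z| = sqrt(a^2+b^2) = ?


|z| = sqrt(18^2 + (-3.9)^2) = sqrt(324 + 15.21) = sqrt(339.21) = 18.4177

|z| = 18.4177


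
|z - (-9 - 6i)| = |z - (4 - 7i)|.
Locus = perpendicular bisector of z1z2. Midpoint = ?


Equal distances means the locus is the perpendicular bisector of z1 and z2.
Midpoint = ((-9+4)/2, (-6+(-7))/2) = (-2.5000, -6.5000)

Perpendicular bisector through (-2.5000, -6.5000)


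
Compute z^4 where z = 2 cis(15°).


r^4 = 2^4 = 16
n*theta = 4*15° = 60° = 60° (mod 360)
a = 16*cos(60°) = 8.0000
b = 16*sin(60°) = 13.8564

16 cis(60°) = 8.0000 + 13.8564i


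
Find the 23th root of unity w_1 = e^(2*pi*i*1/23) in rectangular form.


Angle = 360*1/23 = 15.6522°
a = cos(15.6522°) = 0.9629
b = sin(15.6522°) = 0.2698

0.9629 + 0.2698i


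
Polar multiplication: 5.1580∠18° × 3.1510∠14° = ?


r = 5.1580 * 3.1510 = 16.2529
theta = 18° + 14° = 32° = 32° (mod 360)

16.2529 cis(32°)


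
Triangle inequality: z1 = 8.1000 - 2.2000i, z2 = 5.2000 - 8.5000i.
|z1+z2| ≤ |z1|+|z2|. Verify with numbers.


|z1| = sqrt(8.1^2 + (-2.2)^2) = sqrt(70.45) = 8.3934
|z2| = sqrt(5.2^2 + (-8.5)^2) = sqrt(99.29) = 9.9644
z1+z2 = 13.3000 - 10.7000i
|z1+z2| = sqrt(291.38) = 17.0699
|z1|+|z2| = 8.3934 + 9.9644 = 18.3578

|z1+z2| = 17.0699 ≤ |z1|+|z2| = 18.3578 (verified)


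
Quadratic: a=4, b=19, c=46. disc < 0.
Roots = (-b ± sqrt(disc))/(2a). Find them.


disc = 19^2 - 4*4*46 = 361 - 736 = -375
sqrt(|disc|) = sqrt(375) = 19.3649
Real part = -19/(2*4) = -2.3750
Imag part = 19.3649/(2*4) = 2.4206

-2.3750 ± 2.4206i


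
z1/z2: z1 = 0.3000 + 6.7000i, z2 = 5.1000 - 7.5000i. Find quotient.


Conjugate of z2 = 5.1000 + 7.5000i
Numerator: (0.3000 + 6.7000i)(5.1000 + 7.5000i) = -48.7200 + 36.4200i
Denominator: 5.1^2 + (-7.5)^2 = 82.26
Result = (-48.7200 + 36.4200i)/82.26

-0.5923 + 0.4427i


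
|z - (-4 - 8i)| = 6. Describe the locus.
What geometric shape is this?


|z - z0| = r is a circle with center z0 and radius r.
Center = (-4, -8), radius = 6

Circle with center (-4, -8) and radius 6


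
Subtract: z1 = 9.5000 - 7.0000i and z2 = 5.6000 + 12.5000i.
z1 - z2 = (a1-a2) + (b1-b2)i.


Real: 9.5 - 5.6 = 3.9
Imag: -7 - 12.5 = -19.5

3.9000 - 19.5000i


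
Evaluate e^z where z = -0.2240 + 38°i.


e^-0.2240 = 0.7993
cos(38°) = 0.78801
sin(38°) = 0.6157
Real = 0.7993*0.78801 = 0.6299
Imag = 0.7993*0.6157 = 0.4921

0.6299 + 0.4921i


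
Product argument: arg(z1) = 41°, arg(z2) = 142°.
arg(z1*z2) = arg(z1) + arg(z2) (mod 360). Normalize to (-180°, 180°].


arg(z1*z2) = 41° + 142° = 183°
Normalized to (-180°, 180°]: -177°

-177°


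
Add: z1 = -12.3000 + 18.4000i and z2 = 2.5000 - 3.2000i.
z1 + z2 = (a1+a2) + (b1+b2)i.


Real: -12.3 + 2.5 = -9.8
Imag: 18.4 - 3.2 = 15.2

-9.8000 + 15.2000i


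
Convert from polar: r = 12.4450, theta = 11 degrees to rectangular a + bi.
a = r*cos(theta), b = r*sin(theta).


a = 12.4450*cos(11°) = 12.4450*0.98163 = 12.2164
b = 12.4450*sin(11°) = 12.4450*0.19081 = 2.3746

12.2164 + 2.3746i


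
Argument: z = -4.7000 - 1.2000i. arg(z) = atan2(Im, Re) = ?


Re = -4.7, Im = -1.2
arg = atan2(-1.2, -4.7) = -165.6773 degrees

arg(z) = -165.6773 degrees


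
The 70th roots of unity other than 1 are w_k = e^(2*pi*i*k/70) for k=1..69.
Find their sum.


With w = e^(2*pi*i/70), all 70 of the 70th roots of unity w^0 = 1, w, ..., w^(69) sum to 0: 1 + w + ... + w^(69) = (1 - w^70)/(1 - w) = 0 since w^70 = 1, w ≠ 1.
Removing the root 1: w + w^2 + ... + w^(69) = 0 - 1 = -1

Sum = -1
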